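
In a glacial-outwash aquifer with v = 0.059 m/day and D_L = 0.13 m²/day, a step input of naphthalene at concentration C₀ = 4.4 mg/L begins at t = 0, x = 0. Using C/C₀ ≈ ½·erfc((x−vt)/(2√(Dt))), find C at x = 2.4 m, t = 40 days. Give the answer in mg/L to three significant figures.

For a continuous step input, C/C₀ ≈ ½·erfc((x−vt)/(2√(Dt))).
vt = 0.059 × 40 = 2.36 m and 2√(Dt) = 2√(0.13 × 40) = 4.561 m.
Argument (x−vt)/(2√(Dt)) = (2.4 − 2.36)/4.561 = 0.008770; ½·erfc(0.008770) = 0.4951.
C = 4.4 × 0.4951 = 2.18 mg/L.

2.18 mg/L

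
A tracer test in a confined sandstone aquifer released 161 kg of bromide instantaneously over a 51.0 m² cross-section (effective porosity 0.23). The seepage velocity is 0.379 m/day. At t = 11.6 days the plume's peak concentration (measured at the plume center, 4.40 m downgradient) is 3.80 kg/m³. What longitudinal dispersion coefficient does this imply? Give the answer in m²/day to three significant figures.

At the plume center C_max = M/(n_e·A·√(4πDt)), so D = M²/(4πt·(n_e·A·C_max)²).
n_e·A·C_max = 0.23 × 51.0 × 3.80 = 44.57 kg/m.
D = 161²/(4π × 11.6 × 44.57²) = 0.0895 m²/day.

0.0895 m²/day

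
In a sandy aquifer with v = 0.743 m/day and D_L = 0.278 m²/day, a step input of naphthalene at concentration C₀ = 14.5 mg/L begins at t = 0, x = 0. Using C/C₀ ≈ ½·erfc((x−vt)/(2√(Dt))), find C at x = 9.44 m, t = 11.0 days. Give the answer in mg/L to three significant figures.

For a continuous step input, C/C₀ ≈ ½·erfc((x−vt)/(2√(Dt))).
vt = 0.743 × 11.0 = 8.173 m and 2√(Dt) = 2√(0.278 × 11.0) = 3.497 m.
Argument (x−vt)/(2√(Dt)) = (9.44 − 8.173)/3.497 = 0.3623; ½·erfc(0.3623) = 0.3042.
C = 14.5 × 0.3042 = 4.41 mg/L.

4.41 mg/L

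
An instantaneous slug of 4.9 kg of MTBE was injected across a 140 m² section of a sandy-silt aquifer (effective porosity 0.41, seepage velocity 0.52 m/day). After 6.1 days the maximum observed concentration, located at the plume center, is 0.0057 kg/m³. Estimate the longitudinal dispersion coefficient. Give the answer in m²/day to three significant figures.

At the plume center C_max = M/(n_e·A·√(4πDt)), so D = M²/(4πt·(n_e·A·C_max)²).
n_e·A·C_max = 0.41 × 140 × 0.0057 = 0.3272 kg/m.
D = 4.9²/(4π × 6.1 × 0.3272²) = 2.93 m²/day.

2.93 m²/day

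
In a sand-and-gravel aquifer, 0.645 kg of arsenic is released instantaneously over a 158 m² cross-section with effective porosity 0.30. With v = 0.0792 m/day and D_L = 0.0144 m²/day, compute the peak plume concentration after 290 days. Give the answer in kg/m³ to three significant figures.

The peak of an instantaneous 1D plume sits at x = vt; there the Gaussian factor is 1 and C_max = M/(n_e·A·√(4πDt)), where n_e·A is the pore area the mass is dissolved in.
√(4πDt) = √(4π × 0.0144 × 290) = 7.244 m, so C_max = 0.645/(0.30 × 158 × 7.244) = 0.00188 kg/m³.

0.00188 kg/m³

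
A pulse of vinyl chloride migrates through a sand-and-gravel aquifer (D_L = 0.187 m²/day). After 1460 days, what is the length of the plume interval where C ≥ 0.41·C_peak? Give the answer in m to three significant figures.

62.4 m

The plume is Gaussian with σ = √(2Dt) = √(2 × 0.187 × 1460) = 23.37 m.
C/C_peak = exp(−Δx²/(2σ²)) = 0.41 ⇒ Δx = σ·√(−2 ln 0.41) = 23.37 × 1.335 = 31.20 m.
Width = 2Δx = 62.4 m.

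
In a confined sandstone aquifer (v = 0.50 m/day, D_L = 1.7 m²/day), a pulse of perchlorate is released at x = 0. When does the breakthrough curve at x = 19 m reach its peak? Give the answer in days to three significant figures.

31.8 days

For the 1D instantaneous-source solution, setting ∂C/∂t = 0 at fixed x gives v²t² + 2Dt − x² = 0, so t = (√(D² + v²x²) − D)/v².
√(D² + v²x²) = √(1.7² + 0.50² × 19²) = 9.651; v² = 0.25.
t = (9.651 − 1.7)/0.25 = 31.8 days (vs. the pure-advection estimate x/v = 38.0 d).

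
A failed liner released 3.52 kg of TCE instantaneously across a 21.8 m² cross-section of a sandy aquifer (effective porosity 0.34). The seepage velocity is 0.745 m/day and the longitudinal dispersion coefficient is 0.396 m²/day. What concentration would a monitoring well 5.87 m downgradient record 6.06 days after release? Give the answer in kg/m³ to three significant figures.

For an instantaneous plane source, C(x,t) = M/(n_e·A·√(4πDt)) · exp(−(x−vt)²/(4Dt)), with n_e·A the pore (flow) area.
Plume center vt = 0.745 × 6.06 = 4.5147 m, so the well at 5.87 m is 1.3553 m downgradient of the peak.
√(4πDt) = 5.491 m, giving peak height M/(n_e·A·√(4πDt)) = 3.52/(0.34 × 21.8 × 5.491) = 0.08649 kg/m³.
(x−vt)²/(4Dt) = (1.3553)²/(4 × 0.396 × 6.06) = 0.1914; exp(−0.1914) = 0.8258.
C = 0.08649 × 0.8258 = 0.0714 kg/m³.

0.0714 kg/m³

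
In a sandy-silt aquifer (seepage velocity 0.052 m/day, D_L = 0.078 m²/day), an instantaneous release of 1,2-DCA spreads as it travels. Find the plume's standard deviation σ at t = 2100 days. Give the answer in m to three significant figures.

Dispersive spreading gives a Gaussian with σ² = 2Dt; advection only shifts the center.
σ = √(2 × 0.078 × 2100) = 18.1 m.

18.1 m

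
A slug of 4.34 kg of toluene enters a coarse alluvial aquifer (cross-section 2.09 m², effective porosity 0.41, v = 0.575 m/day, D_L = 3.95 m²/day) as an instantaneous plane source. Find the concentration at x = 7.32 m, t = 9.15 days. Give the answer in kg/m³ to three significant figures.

0.231 kg/m³

For an instantaneous plane source, C(x,t) = M/(n_e·A·√(4πDt)) · exp(−(x−vt)²/(4Dt)), with n_e·A the pore (flow) area.
Plume center vt = 0.575 × 9.15 = 5.26125 m, so the well at 7.32 m is 2.05875 m downgradient of the peak.
√(4πDt) = 21.31 m, giving peak height M/(n_e·A·√(4πDt)) = 4.34/(0.41 × 2.09 × 21.31) = 0.2377 kg/m³.
(x−vt)²/(4Dt) = (2.05875)²/(4 × 3.95 × 9.15) = 0.02932; exp(−0.02932) = 0.9711.
C = 0.2377 × 0.9711 = 0.231 kg/m³.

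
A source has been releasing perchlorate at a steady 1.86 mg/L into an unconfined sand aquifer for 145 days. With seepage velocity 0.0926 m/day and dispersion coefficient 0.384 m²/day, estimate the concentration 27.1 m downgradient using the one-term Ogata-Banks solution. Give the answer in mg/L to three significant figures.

0.181 mg/L

For a continuous step input, C/C₀ ≈ ½·erfc((x−vt)/(2√(Dt))).
vt = 0.0926 × 145 = 13.427 m and 2√(Dt) = 2√(0.384 × 145) = 14.92 m.
Argument (x−vt)/(2√(Dt)) = (27.1 − 13.427)/14.92 = 0.9164; ½·erfc(0.9164) = 0.09749.
C = 1.86 × 0.09749 = 0.181 mg/L.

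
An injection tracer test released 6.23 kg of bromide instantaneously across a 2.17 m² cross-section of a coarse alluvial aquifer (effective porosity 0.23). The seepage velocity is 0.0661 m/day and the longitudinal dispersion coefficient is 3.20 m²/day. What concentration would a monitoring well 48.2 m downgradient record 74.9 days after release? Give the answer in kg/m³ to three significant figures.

For an instantaneous plane source, C(x,t) = M/(n_e·A·√(4πDt)) · exp(−(x−vt)²/(4Dt)), with n_e·A the pore (flow) area.
Plume center vt = 0.0661 × 74.9 = 4.95089 m, so the well at 48.2 m is 43.24911 m downgradient of the peak.
√(4πDt) = 54.88 m, giving peak height M/(n_e·A·√(4πDt)) = 6.23/(0.23 × 2.17 × 54.88) = 0.2275 kg/m³.
(x−vt)²/(4Dt) = (43.24911)²/(4 × 3.20 × 74.9) = 1.951; exp(−1.951) = 0.1421.
C = 0.2275 × 0.1421 = 0.0323 kg/m³.

0.0323 kg/m³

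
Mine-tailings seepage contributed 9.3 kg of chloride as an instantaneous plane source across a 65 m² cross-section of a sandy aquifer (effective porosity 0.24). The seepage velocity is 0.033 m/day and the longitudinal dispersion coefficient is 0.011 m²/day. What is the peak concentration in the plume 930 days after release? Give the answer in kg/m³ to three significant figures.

0.0526 kg/m³

The peak of an instantaneous 1D plume sits at x = vt; there the Gaussian factor is 1 and C_max = M/(n_e·A·√(4πDt)), where n_e·A is the pore area the mass is dissolved in.
√(4πDt) = √(4π × 0.011 × 930) = 11.34 m, so C_max = 9.3/(0.24 × 65 × 11.34) = 0.0526 kg/m³.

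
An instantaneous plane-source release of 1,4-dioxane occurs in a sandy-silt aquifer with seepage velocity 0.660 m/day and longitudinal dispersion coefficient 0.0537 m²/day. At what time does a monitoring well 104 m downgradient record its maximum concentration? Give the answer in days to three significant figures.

157 days

For the 1D instantaneous-source solution, setting ∂C/∂t = 0 at fixed x gives v²t² + 2Dt − x² = 0, so t = (√(D² + v²x²) − D)/v².
√(D² + v²x²) = √(0.0537² + 0.660² × 104²) = 68.64; v² = 0.4356.
t = (68.64 − 0.0537)/0.4356 = 157 days (vs. the pure-advection estimate x/v = 158 d).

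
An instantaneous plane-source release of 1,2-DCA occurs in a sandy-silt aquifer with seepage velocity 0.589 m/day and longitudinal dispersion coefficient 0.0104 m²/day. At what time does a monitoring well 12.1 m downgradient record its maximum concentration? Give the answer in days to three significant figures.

20.5 days

For the 1D instantaneous-source solution, setting ∂C/∂t = 0 at fixed x gives v²t² + 2Dt − x² = 0, so t = (√(D² + v²x²) − D)/v².
√(D² + v²x²) = √(0.0104² + 0.589² × 12.1²) = 7.127; v² = 0.346921.
t = (7.127 − 0.0104)/0.346921 = 20.5 days (vs. the pure-advection estimate x/v = 20.5 d).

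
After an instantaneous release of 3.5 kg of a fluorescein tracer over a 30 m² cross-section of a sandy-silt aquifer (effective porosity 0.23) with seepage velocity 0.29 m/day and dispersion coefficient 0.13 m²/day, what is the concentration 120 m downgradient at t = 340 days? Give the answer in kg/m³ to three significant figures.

For an instantaneous plane source, C(x,t) = M/(n_e·A·√(4πDt)) · exp(−(x−vt)²/(4Dt)), with n_e·A the pore (flow) area.
Plume center vt = 0.29 × 340 = 98.6 m, so the well at 120 m is 21.4 m downgradient of the peak.
√(4πDt) = 23.57 m, giving peak height M/(n_e·A·√(4πDt)) = 3.5/(0.23 × 30 × 23.57) = 0.02152 kg/m³.
(x−vt)²/(4Dt) = (21.4)²/(4 × 0.13 × 340) = 2.590; exp(−2.590) = 0.07502.
C = 0.02152 × 0.07502 = 0.00161 kg/m³.

0.00161 kg/m³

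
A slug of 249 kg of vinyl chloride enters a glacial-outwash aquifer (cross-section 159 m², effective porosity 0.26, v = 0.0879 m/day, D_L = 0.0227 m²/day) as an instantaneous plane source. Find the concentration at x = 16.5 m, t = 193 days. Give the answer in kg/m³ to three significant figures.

0.802 kg/m³

For an instantaneous plane source, C(x,t) = M/(n_e·A·√(4πDt)) · exp(−(x−vt)²/(4Dt)), with n_e·A the pore (flow) area.
Plume center vt = 0.0879 × 193 = 16.9647 m, so the well at 16.5 m is 0.4647 m upgradient of the peak.
√(4πDt) = 7.420 m, giving peak height M/(n_e·A·√(4πDt)) = 249/(0.26 × 159 × 7.420) = 0.8118 kg/m³.
(x−vt)²/(4Dt) = (-0.4647)²/(4 × 0.0227 × 193) = 0.01232; exp(−0.01232) = 0.9878.
C = 0.8118 × 0.9878 = 0.802 kg/m³.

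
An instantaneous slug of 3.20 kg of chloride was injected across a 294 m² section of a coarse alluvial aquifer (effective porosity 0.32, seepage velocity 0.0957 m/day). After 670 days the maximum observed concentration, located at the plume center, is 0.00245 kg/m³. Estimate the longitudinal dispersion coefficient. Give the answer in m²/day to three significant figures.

At the plume center C_max = M/(n_e·A·√(4πDt)), so D = M²/(4πt·(n_e·A·C_max)²).
n_e·A·C_max = 0.32 × 294 × 0.00245 = 0.2305 kg/m.
D = 3.20²/(4π × 670 × 0.2305²) = 0.0229 m²/day.

0.0229 m²/day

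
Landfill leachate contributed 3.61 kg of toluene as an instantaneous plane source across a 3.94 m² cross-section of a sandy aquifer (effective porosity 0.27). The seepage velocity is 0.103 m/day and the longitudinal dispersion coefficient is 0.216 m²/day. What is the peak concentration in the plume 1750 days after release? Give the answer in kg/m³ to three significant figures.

The peak of an instantaneous 1D plume sits at x = vt; there the Gaussian factor is 1 and C_max = M/(n_e·A·√(4πDt)), where n_e·A is the pore area the mass is dissolved in.
√(4πDt) = √(4π × 0.216 × 1750) = 68.92 m, so C_max = 3.61/(0.27 × 3.94 × 68.92) = 0.0492 kg/m³.

0.0492 kg/m³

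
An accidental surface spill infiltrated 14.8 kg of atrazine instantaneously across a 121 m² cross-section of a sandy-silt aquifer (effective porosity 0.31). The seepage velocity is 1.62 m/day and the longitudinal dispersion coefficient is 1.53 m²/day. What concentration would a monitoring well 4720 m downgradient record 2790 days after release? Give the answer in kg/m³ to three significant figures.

For an instantaneous plane source, C(x,t) = M/(n_e·A·√(4πDt)) · exp(−(x−vt)²/(4Dt)), with n_e·A the pore (flow) area.
Plume center vt = 1.62 × 2790 = 4519.8 m, so the well at 4720 m is 200.2 m downgradient of the peak.
√(4πDt) = 231.6 m, giving peak height M/(n_e·A·√(4πDt)) = 14.8/(0.31 × 121 × 231.6) = 0.001704 kg/m³.
(x−vt)²/(4Dt) = (200.2)²/(4 × 1.53 × 2790) = 2.347; exp(−2.347) = 0.09566.
C = 0.001704 × 0.09566 = 0.000163 kg/m³.

0.000163 kg/m³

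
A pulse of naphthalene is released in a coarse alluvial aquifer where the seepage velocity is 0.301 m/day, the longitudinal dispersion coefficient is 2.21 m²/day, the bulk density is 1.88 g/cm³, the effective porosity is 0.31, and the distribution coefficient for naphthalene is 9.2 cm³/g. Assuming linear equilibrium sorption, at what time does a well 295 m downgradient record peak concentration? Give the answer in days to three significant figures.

Retardation factor R = 1 + ρ_b·K_d/n = 1 + 1.88 × 9.2/0.31 = 56.79.
Sorption retards both mechanisms: v_R = v/R = 0.005300 m/day, D_R = D/R = 0.03892 m²/day.
Peak time from v_R²t² + 2D_R t − x² = 0: t = (√(D_R² + v_R²x²) − D_R)/v_R².
√(D_R² + v_R²x²) = √(0.03892² + 0.005300² × 295²) = 1.564; v_R² = 2.809e-05.
t = (1.564 − 0.03892)/2.809e-05 = 54300 days.

54300 days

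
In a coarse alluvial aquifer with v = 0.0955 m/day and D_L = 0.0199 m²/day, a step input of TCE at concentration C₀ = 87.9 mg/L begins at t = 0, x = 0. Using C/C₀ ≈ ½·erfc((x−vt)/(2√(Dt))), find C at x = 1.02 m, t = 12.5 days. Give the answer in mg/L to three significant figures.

For a continuous step input, C/C₀ ≈ ½·erfc((x−vt)/(2√(Dt))).
vt = 0.0955 × 12.5 = 1.19375 m and 2√(Dt) = 2√(0.0199 × 12.5) = 0.9975 m.
Argument (x−vt)/(2√(Dt)) = (1.02 − 1.19375)/0.9975 = -0.1742; ½·erfc(-0.1742) = 0.5973.
C = 87.9 × 0.5973 = 52.5 mg/L.

52.5 mg/L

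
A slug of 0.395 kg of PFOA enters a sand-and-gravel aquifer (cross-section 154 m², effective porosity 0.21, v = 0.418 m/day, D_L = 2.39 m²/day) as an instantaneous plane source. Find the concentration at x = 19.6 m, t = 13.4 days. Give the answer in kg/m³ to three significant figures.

0.000132 kg/m³

For an instantaneous plane source, C(x,t) = M/(n_e·A·√(4πDt)) · exp(−(x−vt)²/(4Dt)), with n_e·A the pore (flow) area.
Plume center vt = 0.418 × 13.4 = 5.6012 m, so the well at 19.6 m is 13.9988 m downgradient of the peak.
√(4πDt) = 20.06 m, giving peak height M/(n_e·A·√(4πDt)) = 0.395/(0.21 × 154 × 20.06) = 0.0006089 kg/m³.
(x−vt)²/(4Dt) = (13.9988)²/(4 × 2.39 × 13.4) = 1.530; exp(−1.530) = 0.2165.
C = 0.0006089 × 0.2165 = 0.000132 kg/m³.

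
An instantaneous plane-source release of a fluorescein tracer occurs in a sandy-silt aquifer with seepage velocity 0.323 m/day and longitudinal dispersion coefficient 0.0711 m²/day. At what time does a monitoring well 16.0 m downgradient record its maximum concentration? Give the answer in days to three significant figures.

For the 1D instantaneous-source solution, setting ∂C/∂t = 0 at fixed x gives v²t² + 2Dt − x² = 0, so t = (√(D² + v²x²) − D)/v².
√(D² + v²x²) = √(0.0711² + 0.323² × 16.0²) = 5.168; v² = 0.104329.
t = (5.168 − 0.0711)/0.104329 = 48.9 days (vs. the pure-advection estimate x/v = 49.5 d).

48.9 days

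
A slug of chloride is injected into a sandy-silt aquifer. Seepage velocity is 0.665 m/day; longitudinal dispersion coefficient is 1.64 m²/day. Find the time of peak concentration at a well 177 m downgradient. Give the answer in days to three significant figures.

For the 1D instantaneous-source solution, setting ∂C/∂t = 0 at fixed x gives v²t² + 2Dt − x² = 0, so t = (√(D² + v²x²) − D)/v².
√(D² + v²x²) = √(1.64² + 0.665² × 177²) = 117.7; v² = 0.442225.
t = (117.7 − 1.64)/0.442225 = 262 days (vs. the pure-advection estimate x/v = 266 d).

262 days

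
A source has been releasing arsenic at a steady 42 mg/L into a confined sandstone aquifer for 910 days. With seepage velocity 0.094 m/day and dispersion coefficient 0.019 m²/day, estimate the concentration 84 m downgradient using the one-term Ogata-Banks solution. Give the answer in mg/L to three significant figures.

For a continuous step input, C/C₀ ≈ ½·erfc((x−vt)/(2√(Dt))).
vt = 0.094 × 910 = 85.54 m and 2√(Dt) = 2√(0.019 × 910) = 8.316 m.
Argument (x−vt)/(2√(Dt)) = (84 − 85.54)/8.316 = -0.1852; ½·erfc(-0.1852) = 0.6033.
C = 42 × 0.6033 = 25.3 mg/L.

25.3 mg/L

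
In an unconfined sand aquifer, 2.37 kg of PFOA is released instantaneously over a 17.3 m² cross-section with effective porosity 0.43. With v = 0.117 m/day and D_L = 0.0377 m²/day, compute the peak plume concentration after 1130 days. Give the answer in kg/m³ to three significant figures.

0.0138 kg/m³

The peak of an instantaneous 1D plume sits at x = vt; there the Gaussian factor is 1 and C_max = M/(n_e·A·√(4πDt)), where n_e·A is the pore area the mass is dissolved in.
√(4πDt) = √(4π × 0.0377 × 1130) = 23.14 m, so C_max = 2.37/(0.43 × 17.3 × 23.14) = 0.0138 kg/m³.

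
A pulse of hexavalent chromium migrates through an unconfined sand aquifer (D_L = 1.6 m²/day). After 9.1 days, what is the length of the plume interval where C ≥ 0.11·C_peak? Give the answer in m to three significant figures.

22.7 m

The plume is Gaussian with σ = √(2Dt) = √(2 × 1.6 × 9.1) = 5.396 m.
C/C_peak = exp(−Δx²/(2σ²)) = 0.11 ⇒ Δx = σ·√(−2 ln 0.11) = 5.396 × 2.101 = 11.34 m.
Width = 2Δx = 22.7 m.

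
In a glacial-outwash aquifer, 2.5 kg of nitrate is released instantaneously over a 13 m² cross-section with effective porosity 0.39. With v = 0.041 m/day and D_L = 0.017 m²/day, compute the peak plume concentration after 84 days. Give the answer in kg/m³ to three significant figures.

0.116 kg/m³

The peak of an instantaneous 1D plume sits at x = vt; there the Gaussian factor is 1 and C_max = M/(n_e·A·√(4πDt)), where n_e·A is the pore area the mass is dissolved in.
√(4πDt) = √(4π × 0.017 × 84) = 4.236 m, so C_max = 2.5/(0.39 × 13 × 4.236) = 0.116 kg/m³.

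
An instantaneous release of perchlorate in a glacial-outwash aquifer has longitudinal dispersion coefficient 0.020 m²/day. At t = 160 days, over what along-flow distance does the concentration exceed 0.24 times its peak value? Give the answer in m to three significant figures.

8.55 m

The plume is Gaussian with σ = √(2Dt) = √(2 × 0.020 × 160) = 2.530 m.
C/C_peak = exp(−Δx²/(2σ²)) = 0.24 ⇒ Δx = σ·√(−2 ln 0.24) = 2.530 × 1.689 = 4.273 m.
Width = 2Δx = 8.55 m.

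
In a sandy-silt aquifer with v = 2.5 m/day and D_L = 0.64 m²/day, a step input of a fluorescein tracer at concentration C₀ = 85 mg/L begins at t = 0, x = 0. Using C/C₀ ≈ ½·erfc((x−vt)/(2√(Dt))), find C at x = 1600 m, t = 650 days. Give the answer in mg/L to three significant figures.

For a continuous step input, C/C₀ ≈ ½·erfc((x−vt)/(2√(Dt))).
vt = 2.5 × 650 = 1625 m and 2√(Dt) = 2√(0.64 × 650) = 40.79 m.
Argument (x−vt)/(2√(Dt)) = (1600 − 1625)/40.79 = -0.6129; ½·erfc(-0.6129) = 0.8070.
C = 85 × 0.8070 = 68.6 mg/L.

68.6 mg/L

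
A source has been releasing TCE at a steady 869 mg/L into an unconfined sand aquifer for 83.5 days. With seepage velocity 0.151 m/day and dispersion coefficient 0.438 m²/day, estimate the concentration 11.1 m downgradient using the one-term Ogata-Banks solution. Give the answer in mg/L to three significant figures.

495 mg/L

For a continuous step input, C/C₀ ≈ ½·erfc((x−vt)/(2√(Dt))).
vt = 0.151 × 83.5 = 12.6085 m and 2√(Dt) = 2√(0.438 × 83.5) = 12.10 m.
Argument (x−vt)/(2√(Dt)) = (11.1 − 12.6085)/12.10 = -0.1247; ½·erfc(-0.1247) = 0.5700.
C = 869 × 0.5700 = 495 mg/L.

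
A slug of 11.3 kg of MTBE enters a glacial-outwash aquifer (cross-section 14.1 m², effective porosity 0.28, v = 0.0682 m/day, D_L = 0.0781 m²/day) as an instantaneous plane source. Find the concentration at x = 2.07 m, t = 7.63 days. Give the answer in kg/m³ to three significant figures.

For an instantaneous plane source, C(x,t) = M/(n_e·A·√(4πDt)) · exp(−(x−vt)²/(4Dt)), with n_e·A the pore (flow) area.
Plume center vt = 0.0682 × 7.63 = 0.520366 m, so the well at 2.07 m is 1.549634 m downgradient of the peak.
√(4πDt) = 2.736 m, giving peak height M/(n_e·A·√(4πDt)) = 11.3/(0.28 × 14.1 × 2.736) = 1.046 kg/m³.
(x−vt)²/(4Dt) = (1.549634)²/(4 × 0.0781 × 7.63) = 1.007; exp(−1.007) = 0.3653.
C = 1.046 × 0.3653 = 0.382 kg/m³.

0.382 kg/m³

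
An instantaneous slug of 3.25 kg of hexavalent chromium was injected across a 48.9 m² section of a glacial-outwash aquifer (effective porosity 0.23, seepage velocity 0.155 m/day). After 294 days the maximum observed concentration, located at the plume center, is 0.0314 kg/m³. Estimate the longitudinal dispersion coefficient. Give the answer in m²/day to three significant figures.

At the plume center C_max = M/(n_e·A·√(4πDt)), so D = M²/(4πt·(n_e·A·C_max)²).
n_e·A·C_max = 0.23 × 48.9 × 0.0314 = 0.3532 kg/m.
D = 3.25²/(4π × 294 × 0.3532²) = 0.0229 m²/day.

0.0229 m²/day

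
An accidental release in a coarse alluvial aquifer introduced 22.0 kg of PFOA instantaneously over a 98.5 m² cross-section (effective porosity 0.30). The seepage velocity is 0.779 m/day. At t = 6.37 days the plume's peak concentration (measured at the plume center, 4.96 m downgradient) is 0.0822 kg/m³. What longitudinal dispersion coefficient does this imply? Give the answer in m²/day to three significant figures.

1.02 m²/day

At the plume center C_max = M/(n_e·A·√(4πDt)), so D = M²/(4πt·(n_e·A·C_max)²).
n_e·A·C_max = 0.30 × 98.5 × 0.0822 = 2.429 kg/m.
D = 22.0²/(4π × 6.37 × 2.429²) = 1.02 m²/day.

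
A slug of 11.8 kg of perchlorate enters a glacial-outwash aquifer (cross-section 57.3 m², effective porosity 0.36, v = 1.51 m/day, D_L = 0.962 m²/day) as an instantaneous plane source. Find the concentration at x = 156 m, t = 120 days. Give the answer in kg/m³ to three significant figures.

0.00380 kg/m³

For an instantaneous plane source, C(x,t) = M/(n_e·A·√(4πDt)) · exp(−(x−vt)²/(4Dt)), with n_e·A the pore (flow) area.
Plume center vt = 1.51 × 120 = 181.2 m, so the well at 156 m is 25.2 m upgradient of the peak.
√(4πDt) = 38.09 m, giving peak height M/(n_e·A·√(4πDt)) = 11.8/(0.36 × 57.3 × 38.09) = 0.01502 kg/m³.
(x−vt)²/(4Dt) = (-25.2)²/(4 × 0.962 × 120) = 1.375; exp(−1.375) = 0.2528.
C = 0.01502 × 0.2528 = 0.00380 kg/m³.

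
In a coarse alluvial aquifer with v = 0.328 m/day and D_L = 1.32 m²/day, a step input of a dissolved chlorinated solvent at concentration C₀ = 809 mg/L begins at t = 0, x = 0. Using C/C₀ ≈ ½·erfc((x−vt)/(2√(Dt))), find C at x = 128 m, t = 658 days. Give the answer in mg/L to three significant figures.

For a continuous step input, C/C₀ ≈ ½·erfc((x−vt)/(2√(Dt))).
vt = 0.328 × 658 = 215.824 m and 2√(Dt) = 2√(1.32 × 658) = 58.94 m.
Argument (x−vt)/(2√(Dt)) = (128 − 215.824)/58.94 = -1.490; ½·erfc(-1.490) = 0.9824.
C = 809 × 0.9824 = 795 mg/L.

795 mg/L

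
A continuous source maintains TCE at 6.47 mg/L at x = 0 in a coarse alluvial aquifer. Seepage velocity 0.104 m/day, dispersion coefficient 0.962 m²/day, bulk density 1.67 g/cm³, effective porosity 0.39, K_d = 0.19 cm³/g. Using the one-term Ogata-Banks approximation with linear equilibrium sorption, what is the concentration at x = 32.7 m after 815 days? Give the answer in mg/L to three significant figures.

4.42 mg/L

Retardation factor R = 1 + ρ_b·K_d/n = 1 + 1.67 × 0.19/0.39 = 1.814.
Sorption retards both mechanisms: v_R = v/R = 0.05733 m/day, D_R = D/R = 0.5303 m²/day.
v_R·t = 0.05733 × 815 = 46.72395 m; 2√(D_R t) = 41.58 m; argument = (32.7 − 46.72395)/41.58 = -0.3373.
C = C₀ × ½·erfc(-0.3373) = 6.47 × 0.6833 = 4.42 mg/L.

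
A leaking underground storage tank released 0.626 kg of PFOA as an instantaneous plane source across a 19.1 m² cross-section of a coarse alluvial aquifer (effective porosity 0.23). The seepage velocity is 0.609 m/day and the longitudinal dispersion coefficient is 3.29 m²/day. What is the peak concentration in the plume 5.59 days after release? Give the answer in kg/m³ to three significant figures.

0.00937 kg/m³

The peak of an instantaneous 1D plume sits at x = vt; there the Gaussian factor is 1 and C_max = M/(n_e·A·√(4πDt)), where n_e·A is the pore area the mass is dissolved in.
√(4πDt) = √(4π × 3.29 × 5.59) = 15.20 m, so C_max = 0.626/(0.23 × 19.1 × 15.20) = 0.00937 kg/m³.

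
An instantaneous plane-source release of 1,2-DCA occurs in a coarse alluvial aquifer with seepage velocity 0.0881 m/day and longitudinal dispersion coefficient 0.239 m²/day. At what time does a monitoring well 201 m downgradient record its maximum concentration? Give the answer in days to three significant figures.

2250 days

For the 1D instantaneous-source solution, setting ∂C/∂t = 0 at fixed x gives v²t² + 2Dt − x² = 0, so t = (√(D² + v²x²) − D)/v².
√(D² + v²x²) = √(0.239² + 0.0881² × 201²) = 17.71; v² = 0.00776161.
t = (17.71 − 0.239)/0.00776161 = 2250 days (vs. the pure-advection estimate x/v = 2280 d).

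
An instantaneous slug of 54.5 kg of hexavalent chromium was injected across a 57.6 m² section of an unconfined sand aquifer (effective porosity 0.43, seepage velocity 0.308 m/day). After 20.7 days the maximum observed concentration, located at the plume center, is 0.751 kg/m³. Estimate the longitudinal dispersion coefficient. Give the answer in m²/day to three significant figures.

At the plume center C_max = M/(n_e·A·√(4πDt)), so D = M²/(4πt·(n_e·A·C_max)²).
n_e·A·C_max = 0.43 × 57.6 × 0.751 = 18.60 kg/m.
D = 54.5²/(4π × 20.7 × 18.60²) = 0.0330 m²/day.

0.0330 m²/day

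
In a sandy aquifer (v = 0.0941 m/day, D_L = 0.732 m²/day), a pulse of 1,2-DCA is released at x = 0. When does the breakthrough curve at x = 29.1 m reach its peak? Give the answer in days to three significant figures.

For the 1D instantaneous-source solution, setting ∂C/∂t = 0 at fixed x gives v²t² + 2Dt − x² = 0, so t = (√(D² + v²x²) − D)/v².
√(D² + v²x²) = √(0.732² + 0.0941² × 29.1²) = 2.834; v² = 0.00885481.
t = (2.834 − 0.732)/0.00885481 = 237 days (vs. the pure-advection estimate x/v = 309 d).

237 days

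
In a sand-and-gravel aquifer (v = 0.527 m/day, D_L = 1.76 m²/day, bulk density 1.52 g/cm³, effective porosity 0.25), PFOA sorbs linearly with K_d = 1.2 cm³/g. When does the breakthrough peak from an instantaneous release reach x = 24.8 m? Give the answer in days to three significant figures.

341 days

Retardation factor R = 1 + ρ_b·K_d/n = 1 + 1.52 × 1.2/0.25 = 8.296.
Sorption retards both mechanisms: v_R = v/R = 0.06352 m/day, D_R = D/R = 0.2122 m²/day.
Peak time from v_R²t² + 2D_R t − x² = 0: t = (√(D_R² + v_R²x²) − D_R)/v_R².
√(D_R² + v_R²x²) = √(0.2122² + 0.06352² × 24.8²) = 1.590; v_R² = 0.004035.
t = (1.590 − 0.2122)/0.004035 = 341 days.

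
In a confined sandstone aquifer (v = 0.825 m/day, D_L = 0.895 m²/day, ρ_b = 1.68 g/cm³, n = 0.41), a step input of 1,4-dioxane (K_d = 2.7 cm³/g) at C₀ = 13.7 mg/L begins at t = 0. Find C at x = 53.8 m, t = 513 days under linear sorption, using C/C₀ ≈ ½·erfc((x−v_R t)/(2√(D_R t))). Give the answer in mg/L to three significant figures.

Retardation factor R = 1 + ρ_b·K_d/n = 1 + 1.68 × 2.7/0.41 = 12.06.
Sorption retards both mechanisms: v_R = v/R = 0.06841 m/day, D_R = D/R = 0.07421 m²/day.
v_R·t = 0.06841 × 513 = 35.09433 m; 2√(D_R t) = 12.34 m; argument = (53.8 − 35.09433)/12.34 = 1.516.
C = C₀ × ½·erfc(1.516) = 13.7 × 0.01602 = 0.219 mg/L.

0.219 mg/L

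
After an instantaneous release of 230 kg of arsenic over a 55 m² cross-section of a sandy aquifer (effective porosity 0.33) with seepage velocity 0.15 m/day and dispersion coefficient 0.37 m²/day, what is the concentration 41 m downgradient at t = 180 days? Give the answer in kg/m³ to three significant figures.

For an instantaneous plane source, C(x,t) = M/(n_e·A·√(4πDt)) · exp(−(x−vt)²/(4Dt)), with n_e·A the pore (flow) area.
Plume center vt = 0.15 × 180 = 27 m, so the well at 41 m is 14 m downgradient of the peak.
√(4πDt) = 28.93 m, giving peak height M/(n_e·A·√(4πDt)) = 230/(0.33 × 55 × 28.93) = 0.4380 kg/m³.
(x−vt)²/(4Dt) = (14)²/(4 × 0.37 × 180) = 0.7357; exp(−0.7357) = 0.4792.
C = 0.4380 × 0.4792 = 0.210 kg/m³.

0.210 kg/m³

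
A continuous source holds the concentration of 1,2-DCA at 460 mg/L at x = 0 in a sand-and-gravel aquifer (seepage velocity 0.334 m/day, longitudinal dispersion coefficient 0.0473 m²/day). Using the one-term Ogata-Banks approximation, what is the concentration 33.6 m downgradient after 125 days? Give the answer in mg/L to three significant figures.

456 mg/L

For a continuous step input, C/C₀ ≈ ½·erfc((x−vt)/(2√(Dt))).
vt = 0.334 × 125 = 41.75 m and 2√(Dt) = 2√(0.0473 × 125) = 4.863 m.
Argument (x−vt)/(2√(Dt)) = (33.6 − 41.75)/4.863 = -1.676; ½·erfc(-1.676) = 0.9911.
C = 460 × 0.9911 = 456 mg/L.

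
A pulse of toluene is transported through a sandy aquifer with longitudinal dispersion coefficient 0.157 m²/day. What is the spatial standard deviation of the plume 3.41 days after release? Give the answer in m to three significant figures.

Dispersive spreading gives a Gaussian with σ² = 2Dt; advection only shifts the center.
σ = √(2 × 0.157 × 3.41) = 1.03 m.

1.03 m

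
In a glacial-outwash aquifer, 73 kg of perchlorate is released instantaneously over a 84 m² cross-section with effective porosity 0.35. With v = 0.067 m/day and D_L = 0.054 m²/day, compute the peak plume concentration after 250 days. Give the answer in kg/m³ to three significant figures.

The peak of an instantaneous 1D plume sits at x = vt; there the Gaussian factor is 1 and C_max = M/(n_e·A·√(4πDt)), where n_e·A is the pore area the mass is dissolved in.
√(4πDt) = √(4π × 0.054 × 250) = 13.02 m, so C_max = 73/(0.35 × 84 × 13.02) = 0.191 kg/m³.

0.191 kg/m³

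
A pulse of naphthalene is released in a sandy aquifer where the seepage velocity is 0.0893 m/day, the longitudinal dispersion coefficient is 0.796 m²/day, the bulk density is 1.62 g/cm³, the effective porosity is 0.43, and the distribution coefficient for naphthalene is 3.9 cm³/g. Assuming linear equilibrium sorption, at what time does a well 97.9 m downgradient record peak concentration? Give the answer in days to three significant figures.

Retardation factor R = 1 + ρ_b·K_d/n = 1 + 1.62 × 3.9/0.43 = 15.69.
Sorption retards both mechanisms: v_R = v/R = 0.005692 m/day, D_R = D/R = 0.05073 m²/day.
Peak time from v_R²t² + 2D_R t − x² = 0: t = (√(D_R² + v_R²x²) − D_R)/v_R².
√(D_R² + v_R²x²) = √(0.05073² + 0.005692² × 97.9²) = 0.5596; v_R² = 3.240e-05.
t = (0.5596 − 0.05073)/3.240e-05 = 15700 days.

15700 days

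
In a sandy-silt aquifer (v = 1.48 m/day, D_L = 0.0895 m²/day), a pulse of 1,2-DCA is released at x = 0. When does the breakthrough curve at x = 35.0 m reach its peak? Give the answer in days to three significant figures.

For the 1D instantaneous-source solution, setting ∂C/∂t = 0 at fixed x gives v²t² + 2Dt − x² = 0, so t = (√(D² + v²x²) − D)/v².
√(D² + v²x²) = √(0.0895² + 1.48² × 35.0²) = 51.80; v² = 2.1904.
t = (51.80 − 0.0895)/2.1904 = 23.6 days (vs. the pure-advection estimate x/v = 23.6 d).

23.6 days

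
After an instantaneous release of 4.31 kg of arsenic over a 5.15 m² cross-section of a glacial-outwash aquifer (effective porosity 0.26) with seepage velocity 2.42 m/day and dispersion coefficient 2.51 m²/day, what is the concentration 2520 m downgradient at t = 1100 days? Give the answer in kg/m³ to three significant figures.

For an instantaneous plane source, C(x,t) = M/(n_e·A·√(4πDt)) · exp(−(x−vt)²/(4Dt)), with n_e·A the pore (flow) area.
Plume center vt = 2.42 × 1100 = 2662 m, so the well at 2520 m is 142 m upgradient of the peak.
√(4πDt) = 186.3 m, giving peak height M/(n_e·A·√(4πDt)) = 4.31/(0.26 × 5.15 × 186.3) = 0.01728 kg/m³.
(x−vt)²/(4Dt) = (-142)²/(4 × 2.51 × 1100) = 1.826; exp(−1.826) = 0.1611.
C = 0.01728 × 0.1611 = 0.00278 kg/m³.

0.00278 kg/m³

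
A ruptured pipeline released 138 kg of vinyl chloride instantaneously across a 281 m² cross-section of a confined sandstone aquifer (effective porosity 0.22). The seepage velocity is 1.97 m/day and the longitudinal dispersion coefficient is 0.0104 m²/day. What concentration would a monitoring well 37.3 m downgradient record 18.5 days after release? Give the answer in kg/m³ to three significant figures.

0.555 kg/m³

For an instantaneous plane source, C(x,t) = M/(n_e·A·√(4πDt)) · exp(−(x−vt)²/(4Dt)), with n_e·A the pore (flow) area.
Plume center vt = 1.97 × 18.5 = 36.445 m, so the well at 37.3 m is 0.855 m downgradient of the peak.
√(4πDt) = 1.555 m, giving peak height M/(n_e·A·√(4πDt)) = 138/(0.22 × 281 × 1.555) = 1.436 kg/m³.
(x−vt)²/(4Dt) = (0.855)²/(4 × 0.0104 × 18.5) = 0.9499; exp(−0.9499) = 0.3868.
C = 1.436 × 0.3868 = 0.555 kg/m³.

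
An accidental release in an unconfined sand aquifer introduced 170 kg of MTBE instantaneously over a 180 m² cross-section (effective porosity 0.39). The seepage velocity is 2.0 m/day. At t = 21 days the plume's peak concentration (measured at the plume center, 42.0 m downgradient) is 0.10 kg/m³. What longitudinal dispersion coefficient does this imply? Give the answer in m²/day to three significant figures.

2.22 m²/day

At the plume center C_max = M/(n_e·A·√(4πDt)), so D = M²/(4πt·(n_e·A·C_max)²).
n_e·A·C_max = 0.39 × 180 × 0.10 = 7.020 kg/m.
D = 170²/(4π × 21 × 7.020²) = 2.22 m²/day.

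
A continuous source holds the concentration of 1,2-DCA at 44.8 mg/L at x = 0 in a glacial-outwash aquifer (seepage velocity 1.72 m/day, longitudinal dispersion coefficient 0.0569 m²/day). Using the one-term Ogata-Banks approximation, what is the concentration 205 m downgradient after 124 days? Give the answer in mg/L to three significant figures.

For a continuous step input, C/C₀ ≈ ½·erfc((x−vt)/(2√(Dt))).
vt = 1.72 × 124 = 213.28 m and 2√(Dt) = 2√(0.0569 × 124) = 5.312 m.
Argument (x−vt)/(2√(Dt)) = (205 − 213.28)/5.312 = -1.559; ½·erfc(-1.559) = 0.9863.
C = 44.8 × 0.9863 = 44.2 mg/L.

44.2 mg/L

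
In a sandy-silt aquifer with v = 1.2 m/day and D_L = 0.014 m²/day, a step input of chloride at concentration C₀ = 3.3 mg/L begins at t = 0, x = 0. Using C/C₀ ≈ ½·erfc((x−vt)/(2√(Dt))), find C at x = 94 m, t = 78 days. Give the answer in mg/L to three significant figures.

For a continuous step input, C/C₀ ≈ ½·erfc((x−vt)/(2√(Dt))).
vt = 1.2 × 78 = 93.6 m and 2√(Dt) = 2√(0.014 × 78) = 2.090 m.
Argument (x−vt)/(2√(Dt)) = (94 − 93.6)/2.090 = 0.1914; ½·erfc(0.1914) = 0.3933.
C = 3.3 × 0.3933 = 1.30 mg/L.

1.30 mg/L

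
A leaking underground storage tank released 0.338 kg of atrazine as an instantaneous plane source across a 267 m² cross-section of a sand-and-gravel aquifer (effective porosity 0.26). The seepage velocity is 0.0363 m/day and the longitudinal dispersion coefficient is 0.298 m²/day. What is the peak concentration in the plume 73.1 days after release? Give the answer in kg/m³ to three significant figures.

0.000294 kg/m³

The peak of an instantaneous 1D plume sits at x = vt; there the Gaussian factor is 1 and C_max = M/(n_e·A·√(4πDt)), where n_e·A is the pore area the mass is dissolved in.
√(4πDt) = √(4π × 0.298 × 73.1) = 16.55 m, so C_max = 0.338/(0.26 × 267 × 16.55) = 0.000294 kg/m³.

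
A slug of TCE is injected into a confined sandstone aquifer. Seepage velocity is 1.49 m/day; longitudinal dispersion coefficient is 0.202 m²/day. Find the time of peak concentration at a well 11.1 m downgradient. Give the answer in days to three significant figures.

For the 1D instantaneous-source solution, setting ∂C/∂t = 0 at fixed x gives v²t² + 2Dt − x² = 0, so t = (√(D² + v²x²) − D)/v².
√(D² + v²x²) = √(0.202² + 1.49² × 11.1²) = 16.54; v² = 2.2201.
t = (16.54 − 0.202)/2.2201 = 7.36 days (vs. the pure-advection estimate x/v = 7.45 d).

7.36 days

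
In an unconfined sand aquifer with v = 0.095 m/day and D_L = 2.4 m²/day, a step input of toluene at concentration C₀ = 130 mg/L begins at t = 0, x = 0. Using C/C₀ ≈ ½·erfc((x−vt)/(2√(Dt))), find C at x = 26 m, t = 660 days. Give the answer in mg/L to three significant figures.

For a continuous step input, C/C₀ ≈ ½·erfc((x−vt)/(2√(Dt))).
vt = 0.095 × 660 = 62.7 m and 2√(Dt) = 2√(2.4 × 660) = 79.60 m.
Argument (x−vt)/(2√(Dt)) = (26 − 62.7)/79.60 = -0.4611; ½·erfc(-0.4611) = 0.7428.
C = 130 × 0.7428 = 96.6 mg/L.

96.6 mg/L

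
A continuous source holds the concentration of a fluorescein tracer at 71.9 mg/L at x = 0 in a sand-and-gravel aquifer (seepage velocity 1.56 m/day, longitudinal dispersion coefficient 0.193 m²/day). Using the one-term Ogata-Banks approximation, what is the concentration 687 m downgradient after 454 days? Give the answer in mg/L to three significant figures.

68.0 mg/L

For a continuous step input, C/C₀ ≈ ½·erfc((x−vt)/(2√(Dt))).
vt = 1.56 × 454 = 708.24 m and 2√(Dt) = 2√(0.193 × 454) = 18.72 m.
Argument (x−vt)/(2√(Dt)) = (687 − 708.24)/18.72 = -1.135; ½·erfc(-1.135) = 0.9458.
C = 71.9 × 0.9458 = 68.0 mg/L.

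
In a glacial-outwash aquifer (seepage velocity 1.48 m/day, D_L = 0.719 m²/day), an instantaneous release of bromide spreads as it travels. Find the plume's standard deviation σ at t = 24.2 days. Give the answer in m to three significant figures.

Dispersive spreading gives a Gaussian with σ² = 2Dt; advection only shifts the center.
σ = √(2 × 0.719 × 24.2) = 5.90 m.

5.90 m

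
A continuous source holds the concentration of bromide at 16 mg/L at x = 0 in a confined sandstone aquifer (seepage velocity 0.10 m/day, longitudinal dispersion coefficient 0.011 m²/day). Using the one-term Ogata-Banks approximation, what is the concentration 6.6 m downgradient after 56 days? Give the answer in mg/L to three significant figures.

For a continuous step input, C/C₀ ≈ ½·erfc((x−vt)/(2√(Dt))).
vt = 0.10 × 56 = 5.6 m and 2√(Dt) = 2√(0.011 × 56) = 1.570 m.
Argument (x−vt)/(2√(Dt)) = (6.6 − 5.6)/1.570 = 0.6369; ½·erfc(0.6369) = 0.1839.
C = 16 × 0.1839 = 2.94 mg/L.

2.94 mg/L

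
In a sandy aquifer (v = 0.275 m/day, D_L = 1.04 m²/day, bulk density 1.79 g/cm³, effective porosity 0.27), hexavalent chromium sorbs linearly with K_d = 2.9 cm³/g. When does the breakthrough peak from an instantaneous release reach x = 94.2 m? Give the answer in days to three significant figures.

6660 days

Retardation factor R = 1 + ρ_b·K_d/n = 1 + 1.79 × 2.9/0.27 = 20.23.
Sorption retards both mechanisms: v_R = v/R = 0.01359 m/day, D_R = D/R = 0.05141 m²/day.
Peak time from v_R²t² + 2D_R t − x² = 0: t = (√(D_R² + v_R²x²) − D_R)/v_R².
√(D_R² + v_R²x²) = √(0.05141² + 0.01359² × 94.2²) = 1.281; v_R² = 0.0001847.
t = (1.281 − 0.05141)/0.0001847 = 6660 days.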